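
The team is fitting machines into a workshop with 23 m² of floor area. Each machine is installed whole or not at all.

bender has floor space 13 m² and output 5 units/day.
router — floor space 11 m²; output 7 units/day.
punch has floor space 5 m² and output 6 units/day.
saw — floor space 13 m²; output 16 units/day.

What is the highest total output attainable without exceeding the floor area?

22

Treat it as a binary knapsack problem.
punch + saw: floor space 5 + 13 = 18 ≤ 23, output 6 + 16 = 22.
saw: floor space 13 ≤ 23, output 16.
Best is punch and saw with total output 22.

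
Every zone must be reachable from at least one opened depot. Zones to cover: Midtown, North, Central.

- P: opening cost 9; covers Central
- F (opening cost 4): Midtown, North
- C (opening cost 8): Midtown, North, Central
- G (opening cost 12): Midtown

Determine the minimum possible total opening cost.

8

The greedy cost-per-new-zone heuristic would pick F and C for 12, but a cheaper cover exists.
C alone covers Midtown, North, Central — every zone.
Total opening cost: 8.
No cover costs less than 8.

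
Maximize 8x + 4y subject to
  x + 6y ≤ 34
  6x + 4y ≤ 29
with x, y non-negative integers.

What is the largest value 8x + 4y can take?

The continuous relaxation peaks at (4.83, 0) with value 38.67; rounding to a feasible lattice point costs some objective.
(x,y)=(4,1): 1·4+6·1=10≤34, 6·4+4·1=28≤29, objective 36.
(x,y)=(4,0): 1·4+6·0=4≤34, 6·4+4·0=24≤29, objective 32.
(x,y)=(3,2): 1·3+6·2=15≤34, 6·3+4·2=26≤29, objective 32.
(x,y)=(3,1): 1·3+6·1=9≤34, 6·3+4·1=22≤29, objective 28.
The best lattice point is (4,1), giving 36.

36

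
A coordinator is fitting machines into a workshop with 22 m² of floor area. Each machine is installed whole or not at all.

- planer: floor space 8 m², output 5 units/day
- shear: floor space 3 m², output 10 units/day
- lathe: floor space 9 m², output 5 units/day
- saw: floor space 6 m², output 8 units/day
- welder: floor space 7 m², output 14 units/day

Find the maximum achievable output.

32

planer + shear + welder: floor space 8 + 3 + 7 = 18 ≤ 22, output 5 + 10 + 14 = 29.
shear + saw + welder: floor space 3 + 6 + 7 = 16 ≤ 22, output 10 + 8 + 14 = 32.
shear + lathe + welder: floor space 3 + 9 + 7 = 19 ≤ 22, output 10 + 5 + 14 = 29.
Best is shear, saw, and welder with total output 32.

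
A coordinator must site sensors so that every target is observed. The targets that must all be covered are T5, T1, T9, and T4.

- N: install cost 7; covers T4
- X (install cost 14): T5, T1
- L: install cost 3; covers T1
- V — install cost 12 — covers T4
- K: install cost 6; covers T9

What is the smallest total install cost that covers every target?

The greedy cost-per-new-target heuristic would pick L, K, N, and X for 30, but a cheaper cover exists.
Choose N, X, and K: together they cover T5, T1, T9, T4 — every target.
Total install cost: 7 + 14 + 6 = 27.
No cover costs less than 27.

27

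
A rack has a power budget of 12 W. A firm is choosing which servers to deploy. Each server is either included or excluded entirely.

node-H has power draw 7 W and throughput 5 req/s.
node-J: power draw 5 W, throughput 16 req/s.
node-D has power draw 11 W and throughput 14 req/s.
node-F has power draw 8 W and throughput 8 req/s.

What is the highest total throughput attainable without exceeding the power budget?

Allowing fractional choices, the relaxed optimum would be about 24.9, but servers are indivisible.
node-J: power draw 5 ≤ 12, throughput 16.
node-H + node-J: power draw 7 + 5 = 12 ≤ 12, throughput 5 + 16 = 21.
node-D: power draw 11 ≤ 12, throughput 14.
Best is node-H and node-J with total throughput 21.

21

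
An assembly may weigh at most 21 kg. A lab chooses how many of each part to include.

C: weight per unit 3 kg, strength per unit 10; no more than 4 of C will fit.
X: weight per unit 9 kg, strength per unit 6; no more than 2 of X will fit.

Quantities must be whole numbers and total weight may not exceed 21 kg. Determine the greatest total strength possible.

46

4×C and 1×X: weight 21 ≤ 21, strength 4·10 + 1·6 = 46.
4×C: weight 12 ≤ 21, strength 4·10 = 40.
Best is 46.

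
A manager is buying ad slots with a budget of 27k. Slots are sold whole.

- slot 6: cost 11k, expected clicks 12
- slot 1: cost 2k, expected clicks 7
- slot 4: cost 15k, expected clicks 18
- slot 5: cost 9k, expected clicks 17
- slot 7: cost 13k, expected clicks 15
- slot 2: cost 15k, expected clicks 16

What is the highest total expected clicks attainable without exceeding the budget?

42

Treat it as a binary knapsack problem.
Take slot 1, slot 4, and slot 5: cost 2 + 15 + 9 = 26 ≤ 27, expected clicks 7 + 18 + 17 = 42.
No other feasible combination does better.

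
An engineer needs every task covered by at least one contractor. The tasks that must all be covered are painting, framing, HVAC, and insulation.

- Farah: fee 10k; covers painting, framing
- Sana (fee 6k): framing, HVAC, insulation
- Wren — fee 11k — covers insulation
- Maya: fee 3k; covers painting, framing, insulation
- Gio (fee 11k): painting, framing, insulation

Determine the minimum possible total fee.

9

Choose Sana and Maya: together they cover painting, framing, HVAC, insulation — every task.
Total fee: 6 + 3 = 9.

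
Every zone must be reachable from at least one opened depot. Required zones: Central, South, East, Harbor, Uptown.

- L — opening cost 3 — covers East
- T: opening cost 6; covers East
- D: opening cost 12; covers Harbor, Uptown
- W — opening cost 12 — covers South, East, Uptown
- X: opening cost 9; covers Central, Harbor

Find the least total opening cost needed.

The greedy cost-per-new-zone heuristic would pick L, X, and W for 24, but a cheaper cover exists.
Choose W and X: together they cover Central, South, East, Harbor, Uptown — every zone.
Total opening cost: 12 + 9 = 21.
No cover costs less than 21.

21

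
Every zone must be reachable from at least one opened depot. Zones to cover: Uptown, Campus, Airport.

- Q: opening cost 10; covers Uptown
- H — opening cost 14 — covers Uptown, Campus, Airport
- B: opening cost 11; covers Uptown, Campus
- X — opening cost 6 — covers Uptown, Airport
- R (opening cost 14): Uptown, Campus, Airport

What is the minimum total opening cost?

14

The greedy cost-per-new-zone heuristic would pick X and B for 17, but a cheaper cover exists.
H alone covers Uptown, Campus, Airport — every zone.
Total opening cost: 14.
No cover costs less than 14.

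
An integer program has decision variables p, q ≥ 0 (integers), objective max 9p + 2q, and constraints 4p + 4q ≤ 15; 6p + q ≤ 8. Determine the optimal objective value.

(p,q)=(1,2) is feasible, giving 13.
(p,q)=(1,1) is feasible, giving 11.
Maximum is 13 at (p,q)=(1,2).

13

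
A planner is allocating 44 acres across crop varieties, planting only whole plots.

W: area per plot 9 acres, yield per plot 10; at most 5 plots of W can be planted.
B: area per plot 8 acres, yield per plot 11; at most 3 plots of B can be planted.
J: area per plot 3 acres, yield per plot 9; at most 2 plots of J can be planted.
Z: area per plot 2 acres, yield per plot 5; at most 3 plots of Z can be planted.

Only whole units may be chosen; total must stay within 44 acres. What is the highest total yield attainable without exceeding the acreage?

This is a bounded integer knapsack.
J has the best ratio (9/3); taking only J gives at most 2×9 = 18 (stopped by the supply cap of 2).
Mixing does better — 1×W, 3×B, 2×J, and 2×Z: area 43 ≤ 44, yield 1·10 + 3·11 + 2·9 + 2·5 = 71.

71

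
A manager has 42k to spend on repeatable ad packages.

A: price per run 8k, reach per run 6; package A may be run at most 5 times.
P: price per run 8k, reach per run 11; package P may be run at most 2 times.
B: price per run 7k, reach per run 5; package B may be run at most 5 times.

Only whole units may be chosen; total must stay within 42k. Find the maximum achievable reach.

This is a bounded integer knapsack.
3×A and 2×P: price 40 ≤ 42, reach 3·6 + 2·11 = 40.
2×A, 2×P, and 1×B: price 39 ≤ 42, reach 2·6 + 2·11 + 1·5 = 39.
Best is 40.

40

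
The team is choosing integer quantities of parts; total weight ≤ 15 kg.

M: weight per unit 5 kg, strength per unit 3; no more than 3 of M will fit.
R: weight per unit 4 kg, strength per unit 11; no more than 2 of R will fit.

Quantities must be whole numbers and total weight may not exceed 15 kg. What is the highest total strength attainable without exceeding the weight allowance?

1×M and 2×R: weight 13 ≤ 15, strength 1·3 + 2·11 = 25.
2×R: weight 8 ≤ 15, strength 2·11 = 22.
Best is 25.

25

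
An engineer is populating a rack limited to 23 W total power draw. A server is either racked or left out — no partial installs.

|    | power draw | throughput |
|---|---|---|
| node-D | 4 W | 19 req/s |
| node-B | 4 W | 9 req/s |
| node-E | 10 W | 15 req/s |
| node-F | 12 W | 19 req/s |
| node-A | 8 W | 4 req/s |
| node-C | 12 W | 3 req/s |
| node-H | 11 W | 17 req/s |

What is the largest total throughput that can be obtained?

47

node-D + node-B + node-F: power draw 4 + 4 + 12 = 20 ≤ 23, throughput 19 + 9 + 19 = 47.
node-D + node-B + node-E: power draw 4 + 4 + 10 = 18 ≤ 23, throughput 19 + 9 + 15 = 43.
node-D + node-B + node-H: power draw 4 + 4 + 11 = 19 ≤ 23, throughput 19 + 9 + 17 = 45.
Best is node-D, node-B, and node-F with total throughput 47.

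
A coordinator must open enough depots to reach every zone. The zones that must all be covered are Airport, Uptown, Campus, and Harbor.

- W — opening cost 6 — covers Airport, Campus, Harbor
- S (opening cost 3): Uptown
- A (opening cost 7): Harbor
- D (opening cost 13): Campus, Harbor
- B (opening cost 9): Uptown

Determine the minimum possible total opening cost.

Choose W and S: together they cover Airport, Uptown, Campus, Harbor — every zone.
Total opening cost: 6 + 3 = 9.

9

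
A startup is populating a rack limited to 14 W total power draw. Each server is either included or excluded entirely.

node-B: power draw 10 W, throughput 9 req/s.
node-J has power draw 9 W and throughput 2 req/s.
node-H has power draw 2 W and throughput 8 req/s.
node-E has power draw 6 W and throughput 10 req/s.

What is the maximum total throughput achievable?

18

Take node-H and node-E: power draw 2 + 6 = 8 ≤ 14, throughput 8 + 10 = 18.
No other feasible combination does better.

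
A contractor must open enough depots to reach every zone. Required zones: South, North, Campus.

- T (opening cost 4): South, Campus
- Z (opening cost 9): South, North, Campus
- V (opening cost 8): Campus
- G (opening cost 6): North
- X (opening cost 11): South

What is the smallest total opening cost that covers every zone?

9

The greedy cost-per-new-zone heuristic would pick T and G for 10, but a cheaper cover exists.
Z alone covers South, North, Campus — every zone.
Total opening cost: 9.
No cover costs less than 9.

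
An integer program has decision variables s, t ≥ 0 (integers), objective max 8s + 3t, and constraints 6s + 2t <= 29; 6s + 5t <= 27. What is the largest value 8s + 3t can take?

The continuous relaxation peaks at (4.5, 0) with value 36.00; rounding to a feasible lattice point costs some objective.
(s,t)=(4,0): 6·4+2·0=24≤29, 6·4+5·0=24≤27, objective 32.
(s,t)=(3,1): 6·3+2·1=20≤29, 6·3+5·1=23≤27, objective 27.
The best lattice point is (4,0), giving 32.

32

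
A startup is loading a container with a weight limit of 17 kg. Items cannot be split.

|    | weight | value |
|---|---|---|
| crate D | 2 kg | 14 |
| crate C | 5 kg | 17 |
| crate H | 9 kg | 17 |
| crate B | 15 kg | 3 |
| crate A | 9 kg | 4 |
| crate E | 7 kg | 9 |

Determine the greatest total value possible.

48

crate D + crate C + crate E: weight 2 + 5 + 7 = 14 ≤ 17, value 14 + 17 + 9 = 40.
crate D + crate C + crate A: weight 2 + 5 + 9 = 16 ≤ 17, value 14 + 17 + 4 = 35.
crate D + crate C + crate H: weight 2 + 5 + 9 = 16 ≤ 17, value 14 + 17 + 17 = 48.
Best is crate D, crate C, and crate H with total value 48.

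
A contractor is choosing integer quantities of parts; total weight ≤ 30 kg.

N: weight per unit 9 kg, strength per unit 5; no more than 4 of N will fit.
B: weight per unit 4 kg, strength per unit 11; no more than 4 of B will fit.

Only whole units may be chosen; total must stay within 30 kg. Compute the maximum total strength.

4×B: weight 16 ≤ 30, strength 4·11 = 44.
1×N and 4×B: weight 25 ≤ 30, strength 1·5 + 4·11 = 49.
Best is 49.

49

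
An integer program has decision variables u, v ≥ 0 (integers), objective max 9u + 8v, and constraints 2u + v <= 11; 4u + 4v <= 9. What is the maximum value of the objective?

(u,v)=(2,0) is feasible, giving 18.
(u,v)=(1,1) is feasible, giving 17.
(u,v)=(1,0) is feasible, giving 9.
The best lattice point is (2,0), giving 18.

18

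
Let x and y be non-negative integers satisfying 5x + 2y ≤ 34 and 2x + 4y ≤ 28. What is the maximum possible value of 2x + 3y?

23

(x,y)=(4,5) is feasible, giving 23.
(x,y)=(5,4) is feasible, giving 22.
(x,y)=(3,5) is feasible, giving 21.
(x,y)=(4,4) is feasible, giving 20.
Maximum is 23 at (x,y)=(4,5).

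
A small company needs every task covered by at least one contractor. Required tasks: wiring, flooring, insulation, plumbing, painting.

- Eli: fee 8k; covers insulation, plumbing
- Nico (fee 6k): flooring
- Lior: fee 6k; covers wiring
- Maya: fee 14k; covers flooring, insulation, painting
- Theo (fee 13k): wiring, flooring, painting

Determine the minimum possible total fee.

Choose Eli and Theo: together they cover wiring, flooring, insulation, plumbing, painting — every task.
Total fee: 8 + 13 = 21.
No cover costs less than 21.

21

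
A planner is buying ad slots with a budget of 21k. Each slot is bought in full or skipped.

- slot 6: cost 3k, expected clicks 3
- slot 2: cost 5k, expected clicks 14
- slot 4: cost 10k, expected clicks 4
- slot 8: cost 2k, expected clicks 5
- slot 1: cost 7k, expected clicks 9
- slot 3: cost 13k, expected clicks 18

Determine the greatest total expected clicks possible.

37

Allowing fractional choices, the relaxed optimum would be about 38.3, but ad slots are indivisible.
slot 6 + slot 2 + slot 3: cost 3 + 5 + 13 = 21 ≤ 21, expected clicks 3 + 14 + 18 = 35.
slot 2 + slot 8 + slot 3: cost 5 + 2 + 13 = 20 ≤ 21, expected clicks 14 + 5 + 18 = 37.
slot 2 + slot 3: cost 5 + 13 = 18 ≤ 21, expected clicks 14 + 18 = 32.
Best is slot 2, slot 8, and slot 3 with total expected clicks 37.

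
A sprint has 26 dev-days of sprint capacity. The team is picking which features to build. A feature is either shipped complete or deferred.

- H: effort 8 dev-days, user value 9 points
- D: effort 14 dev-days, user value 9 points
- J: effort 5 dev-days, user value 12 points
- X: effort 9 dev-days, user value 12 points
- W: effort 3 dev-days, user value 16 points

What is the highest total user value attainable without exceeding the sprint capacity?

Take H, J, X, and W: effort 8 + 5 + 9 + 3 = 25 ≤ 26, user value 9 + 12 + 12 + 16 = 49.
No other feasible combination does better.

49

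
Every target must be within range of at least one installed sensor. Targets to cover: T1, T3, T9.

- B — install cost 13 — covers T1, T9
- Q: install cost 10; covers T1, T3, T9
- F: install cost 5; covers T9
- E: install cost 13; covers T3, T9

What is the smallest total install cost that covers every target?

This is an integer covering problem.
Q alone covers T1, T3, T9 — every target.
Total install cost: 10.
No cover costs less than 10.

10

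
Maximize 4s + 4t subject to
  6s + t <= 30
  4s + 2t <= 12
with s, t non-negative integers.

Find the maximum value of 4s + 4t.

(s,t)=(0,6): 6·0+1·6=6≤30, 4·0+2·6=12≤12, objective 24.
(s,t)=(0,5): 6·0+1·5=5≤30, 4·0+2·5=10≤12, objective 20.
The best lattice point is (0,6), giving 24.

24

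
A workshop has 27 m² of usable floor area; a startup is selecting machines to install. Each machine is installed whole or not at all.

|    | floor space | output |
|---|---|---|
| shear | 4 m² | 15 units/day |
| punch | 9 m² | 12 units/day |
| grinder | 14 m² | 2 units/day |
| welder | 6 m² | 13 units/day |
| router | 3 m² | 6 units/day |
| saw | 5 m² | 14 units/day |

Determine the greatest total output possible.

Take shear, punch, welder, router, and saw: floor space 4 + 9 + 6 + 3 + 5 = 27 ≤ 27, output 15 + 12 + 13 + 6 + 14 = 60.
No other feasible combination does better.

60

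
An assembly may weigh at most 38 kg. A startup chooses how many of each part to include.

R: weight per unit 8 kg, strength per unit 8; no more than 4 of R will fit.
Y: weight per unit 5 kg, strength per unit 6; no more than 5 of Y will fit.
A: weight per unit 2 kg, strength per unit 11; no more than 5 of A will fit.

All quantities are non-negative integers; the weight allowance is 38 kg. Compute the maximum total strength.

87

5×Y and 5×A: weight 35 ≤ 38, strength 5·6 + 5·11 = 85.
1×R, 4×Y, and 5×A: weight 38 ≤ 38, strength 1·8 + 4·6 + 5·11 = 87.
Best is 87.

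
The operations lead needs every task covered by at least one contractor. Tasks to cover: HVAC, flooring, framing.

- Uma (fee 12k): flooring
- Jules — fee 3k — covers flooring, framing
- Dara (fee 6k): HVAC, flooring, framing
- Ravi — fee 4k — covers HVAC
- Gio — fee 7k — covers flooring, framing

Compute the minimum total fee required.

6

The greedy cost-per-new-task heuristic would pick Jules and Ravi for 7, but a cheaper cover exists.
Dara alone covers HVAC, flooring, framing — every task.
Total fee: 6.
No cover costs less than 6.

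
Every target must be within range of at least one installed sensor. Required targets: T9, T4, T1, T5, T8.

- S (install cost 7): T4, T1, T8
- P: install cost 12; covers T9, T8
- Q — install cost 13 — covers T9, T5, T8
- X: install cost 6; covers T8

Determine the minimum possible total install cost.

20

Choose S and Q: together they cover T9, T4, T1, T5, T8 — every target.
Total install cost: 7 + 13 = 20.
No cover costs less than 20.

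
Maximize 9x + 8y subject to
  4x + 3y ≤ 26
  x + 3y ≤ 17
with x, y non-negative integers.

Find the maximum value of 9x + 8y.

Relaxing integrality, the LP optimum is 64.33 at (x,y) = (3, 4.67), which is not an integer point.
(x,y)=(5,2) is feasible, giving 61.
(x,y)=(4,3) is feasible, giving 60.
Maximum is 61 at (x,y)=(5,2).

61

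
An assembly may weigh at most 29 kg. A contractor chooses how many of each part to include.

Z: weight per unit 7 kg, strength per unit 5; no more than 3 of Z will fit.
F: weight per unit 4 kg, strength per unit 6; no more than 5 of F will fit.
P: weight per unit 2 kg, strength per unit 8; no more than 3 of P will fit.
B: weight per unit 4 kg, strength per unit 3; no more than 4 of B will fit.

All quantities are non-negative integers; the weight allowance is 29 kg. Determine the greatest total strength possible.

P has the best ratio (8/2); taking only P gives at most 3×8 = 24 (stopped by the supply cap of 3).
Mixing does better — 5×F and 3×P: weight 26 ≤ 29, strength 5·6 + 3·8 = 54.

54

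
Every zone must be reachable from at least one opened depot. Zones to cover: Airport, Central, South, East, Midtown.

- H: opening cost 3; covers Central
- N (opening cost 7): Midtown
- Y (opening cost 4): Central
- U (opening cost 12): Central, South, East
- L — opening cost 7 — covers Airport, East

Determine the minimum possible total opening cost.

This is an integer covering problem.
Choose N, U, and L: together they cover Airport, Central, South, East, Midtown — every zone.
Total opening cost: 7 + 12 + 7 = 26.

26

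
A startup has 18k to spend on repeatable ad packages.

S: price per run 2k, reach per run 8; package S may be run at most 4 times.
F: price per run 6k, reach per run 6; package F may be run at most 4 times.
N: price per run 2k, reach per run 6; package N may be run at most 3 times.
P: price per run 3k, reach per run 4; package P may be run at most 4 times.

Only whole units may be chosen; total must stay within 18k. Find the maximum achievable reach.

Take 4×S, 3×N, and 1×P: price 17 ≤ 18, reach 4·8 + 3·6 + 1·4 = 54.
S has the best ratio (8/2) and is taken to its limit of 4; remaining capacity is filled optimally with the others.

54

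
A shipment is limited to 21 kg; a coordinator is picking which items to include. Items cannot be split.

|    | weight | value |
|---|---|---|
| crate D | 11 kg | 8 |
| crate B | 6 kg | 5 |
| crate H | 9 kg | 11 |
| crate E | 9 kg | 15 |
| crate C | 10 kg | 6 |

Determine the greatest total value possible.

This is a 0-1 knapsack instance.
crate E + crate C: weight 9 + 10 = 19 ≤ 21, value 15 + 6 = 21.
crate D + crate E: weight 11 + 9 = 20 ≤ 21, value 8 + 15 = 23.
crate H + crate E: weight 9 + 9 = 18 ≤ 21, value 11 + 15 = 26.
Best is crate H and crate E with total value 26.

26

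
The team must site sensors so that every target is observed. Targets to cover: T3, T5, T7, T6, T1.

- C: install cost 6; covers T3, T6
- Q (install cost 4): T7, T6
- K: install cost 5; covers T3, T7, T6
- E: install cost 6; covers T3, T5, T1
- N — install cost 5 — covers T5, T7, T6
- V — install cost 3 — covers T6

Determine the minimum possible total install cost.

10

The greedy cost-per-new-target heuristic would pick K and E for 11, but a cheaper cover exists.
Choose Q and E: together they cover T3, T5, T7, T6, T1 — every target.
Total install cost: 4 + 6 = 10.
No cover costs less than 10.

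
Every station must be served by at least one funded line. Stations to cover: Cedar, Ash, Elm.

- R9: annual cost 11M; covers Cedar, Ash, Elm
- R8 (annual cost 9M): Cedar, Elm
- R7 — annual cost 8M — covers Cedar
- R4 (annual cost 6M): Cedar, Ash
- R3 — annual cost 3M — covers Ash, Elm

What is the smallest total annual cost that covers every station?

Choose R4 and R3: together they cover Cedar, Ash, Elm — every station.
Total annual cost: 6 + 3 = 9.

9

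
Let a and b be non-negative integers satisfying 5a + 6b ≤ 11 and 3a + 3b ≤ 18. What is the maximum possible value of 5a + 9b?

14

(a,b)=(1,1) is feasible, giving 14.
(a,b)=(2,0) is feasible, giving 10.
(a,b)=(0,1) is feasible, giving 9.
No feasible integer point exceeds 14.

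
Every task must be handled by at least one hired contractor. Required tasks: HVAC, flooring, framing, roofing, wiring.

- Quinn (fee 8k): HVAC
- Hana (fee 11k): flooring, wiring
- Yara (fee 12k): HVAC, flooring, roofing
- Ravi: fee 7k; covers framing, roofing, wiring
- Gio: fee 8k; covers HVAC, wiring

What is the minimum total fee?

19

This is a weighted set-cover instance.
Choose Yara and Ravi: together they cover HVAC, flooring, framing, roofing, wiring — every task.
Total fee: 12 + 7 = 19.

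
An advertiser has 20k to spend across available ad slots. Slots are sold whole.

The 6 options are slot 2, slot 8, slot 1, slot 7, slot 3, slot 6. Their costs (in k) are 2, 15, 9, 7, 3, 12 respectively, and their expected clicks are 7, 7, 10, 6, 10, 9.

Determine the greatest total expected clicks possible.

27

Treat it as a binary knapsack problem.
Allowing fractional choices, the relaxed optimum would be about 32.1, but ad slots are indivisible.
slot 2 + slot 1 + slot 3: cost 2 + 9 + 3 = 14 ≤ 20, expected clicks 7 + 10 + 10 = 27.
slot 1 + slot 7 + slot 3: cost 9 + 7 + 3 = 19 ≤ 20, expected clicks 10 + 6 + 10 = 26.
slot 2 + slot 3 + slot 6: cost 2 + 3 + 12 = 17 ≤ 20, expected clicks 7 + 10 + 9 = 26.
Best is slot 2, slot 1, and slot 3 with total expected clicks 27.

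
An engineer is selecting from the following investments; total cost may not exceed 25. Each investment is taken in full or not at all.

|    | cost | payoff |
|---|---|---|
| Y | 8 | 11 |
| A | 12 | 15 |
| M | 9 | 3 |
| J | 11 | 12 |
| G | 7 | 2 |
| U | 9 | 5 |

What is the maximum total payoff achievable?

27

Allowing fractional choices, the relaxed optimum would be about 31.5, but investments are indivisible.
Y + J: cost 8 + 11 = 19 ≤ 25, payoff 11 + 12 = 23.
A + J: cost 12 + 11 = 23 ≤ 25, payoff 15 + 12 = 27.
Y + A: cost 8 + 12 = 20 ≤ 25, payoff 11 + 15 = 26.
Best is A and J with total payoff 27.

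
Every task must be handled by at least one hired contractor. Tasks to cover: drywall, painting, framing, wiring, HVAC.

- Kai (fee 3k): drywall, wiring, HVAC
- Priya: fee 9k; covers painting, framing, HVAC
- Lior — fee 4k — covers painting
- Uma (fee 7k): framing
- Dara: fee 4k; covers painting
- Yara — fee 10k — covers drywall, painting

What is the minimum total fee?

12

Choose Kai and Priya: together they cover drywall, painting, framing, wiring, HVAC — every task.
Total fee: 3 + 9 = 12.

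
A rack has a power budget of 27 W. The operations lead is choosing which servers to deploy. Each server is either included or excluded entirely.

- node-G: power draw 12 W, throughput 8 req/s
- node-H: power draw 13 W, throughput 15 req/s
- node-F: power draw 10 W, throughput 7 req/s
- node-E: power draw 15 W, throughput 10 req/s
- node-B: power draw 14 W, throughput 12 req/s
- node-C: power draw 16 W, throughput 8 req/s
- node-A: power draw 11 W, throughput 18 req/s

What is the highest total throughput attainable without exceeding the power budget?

Take node-H and node-A: power draw 13 + 11 = 24 ≤ 27, throughput 15 + 18 = 33.
No other feasible combination does better.

33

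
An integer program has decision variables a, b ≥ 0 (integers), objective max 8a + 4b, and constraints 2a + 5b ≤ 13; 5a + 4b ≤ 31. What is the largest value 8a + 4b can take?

48

(a,b)=(6,0) is feasible, giving 48.
(a,b)=(5,0) is feasible, giving 40.
No feasible integer point exceeds 48.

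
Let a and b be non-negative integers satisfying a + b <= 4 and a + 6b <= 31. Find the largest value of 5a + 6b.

24

(a,b)=(0,4): 1·0+1·4=4≤4, 1·0+6·4=24≤31, objective 24.
(a,b)=(1,3): 1·1+1·3=4≤4, 1·1+6·3=19≤31, objective 23.
(a,b)=(0,3): 1·0+1·3=3≤4, 1·0+6·3=18≤31, objective 18.
The best lattice point is (0,4), giving 24.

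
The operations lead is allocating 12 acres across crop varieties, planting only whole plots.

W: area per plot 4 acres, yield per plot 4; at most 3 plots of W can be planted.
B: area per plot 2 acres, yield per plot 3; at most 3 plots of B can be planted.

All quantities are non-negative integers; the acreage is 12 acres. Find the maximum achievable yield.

14

B has the best ratio (3/2); taking only B gives at most 3×3 = 9 (stopped by the supply cap of 3).
Mixing does better — 2×W and 2×B: area 12 ≤ 12, yield 2·4 + 2·3 = 14.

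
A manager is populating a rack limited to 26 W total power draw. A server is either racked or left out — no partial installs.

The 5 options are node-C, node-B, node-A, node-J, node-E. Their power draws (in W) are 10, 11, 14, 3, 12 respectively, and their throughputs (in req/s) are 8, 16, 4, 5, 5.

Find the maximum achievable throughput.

29

Allowing fractional choices, the relaxed optimum would be about 29.8, but servers are indivisible.
node-C + node-B: power draw 10 + 11 = 21 ≤ 26, throughput 8 + 16 = 24.
node-C + node-B + node-J: power draw 10 + 11 + 3 = 24 ≤ 26, throughput 8 + 16 + 5 = 29.
node-B + node-J + node-E: power draw 11 + 3 + 12 = 26 ≤ 26, throughput 16 + 5 + 5 = 26.
Best is node-C, node-B, and node-J with total throughput 29.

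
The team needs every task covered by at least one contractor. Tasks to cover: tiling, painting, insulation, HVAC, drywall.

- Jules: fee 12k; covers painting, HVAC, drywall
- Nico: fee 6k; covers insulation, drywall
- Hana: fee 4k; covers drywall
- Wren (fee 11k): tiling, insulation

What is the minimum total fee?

This is a weighted set-cover instance.
The greedy cost-per-new-task heuristic would pick Nico, Jules, and Wren for 29, but a cheaper cover exists.
Choose Jules and Wren: together they cover tiling, painting, insulation, HVAC, drywall — every task.
Total fee: 12 + 11 = 23.
No cover costs less than 23.

23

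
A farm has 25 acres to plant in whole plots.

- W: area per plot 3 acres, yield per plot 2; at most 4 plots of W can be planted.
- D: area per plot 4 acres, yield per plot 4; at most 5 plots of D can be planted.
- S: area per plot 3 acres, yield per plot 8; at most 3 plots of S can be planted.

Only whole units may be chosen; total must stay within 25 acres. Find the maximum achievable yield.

40

4×D and 3×S: area 25 ≤ 25, yield 4·4 + 3·8 = 40.
1×W, 3×D, and 3×S: area 24 ≤ 25, yield 1·2 + 3·4 + 3·8 = 38.
Best is 40.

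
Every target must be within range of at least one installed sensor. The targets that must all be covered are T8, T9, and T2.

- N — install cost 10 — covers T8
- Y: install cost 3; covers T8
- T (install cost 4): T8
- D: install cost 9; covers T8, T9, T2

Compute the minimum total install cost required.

9

D alone covers T8, T9, T2 — every target.
Total install cost: 9.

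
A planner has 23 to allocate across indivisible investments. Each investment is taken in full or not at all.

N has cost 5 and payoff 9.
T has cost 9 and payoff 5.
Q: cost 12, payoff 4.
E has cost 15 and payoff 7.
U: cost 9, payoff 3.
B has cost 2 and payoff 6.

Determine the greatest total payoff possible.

22

Allowing fractional choices, the relaxed optimum would be about 23.3, but investments are indivisible.
N + E + B: cost 5 + 15 + 2 = 22 ≤ 23, payoff 9 + 7 + 6 = 22.
N + Q + B: cost 5 + 12 + 2 = 19 ≤ 23, payoff 9 + 4 + 6 = 19.
N + T + B: cost 5 + 9 + 2 = 16 ≤ 23, payoff 9 + 5 + 6 = 20.
Best is N, E, and B with total payoff 22.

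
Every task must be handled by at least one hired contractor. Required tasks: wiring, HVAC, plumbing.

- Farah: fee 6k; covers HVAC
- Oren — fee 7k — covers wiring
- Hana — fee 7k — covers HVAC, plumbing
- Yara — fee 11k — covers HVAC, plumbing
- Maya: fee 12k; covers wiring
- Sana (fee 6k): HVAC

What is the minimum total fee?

14

This is a weighted set-cover instance.
Choose Oren and Hana: together they cover wiring, HVAC, plumbing — every task.
Total fee: 7 + 7 = 14.
No cover costs less than 14.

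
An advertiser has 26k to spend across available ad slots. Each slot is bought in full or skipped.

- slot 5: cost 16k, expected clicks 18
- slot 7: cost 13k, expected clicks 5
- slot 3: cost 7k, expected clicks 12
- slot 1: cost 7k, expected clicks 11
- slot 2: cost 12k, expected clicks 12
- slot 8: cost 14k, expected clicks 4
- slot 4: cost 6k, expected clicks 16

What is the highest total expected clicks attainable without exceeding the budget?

40

slot 3 + slot 2 + slot 4: cost 7 + 12 + 6 = 25 ≤ 26, expected clicks 12 + 12 + 16 = 40.
slot 3 + slot 1 + slot 4: cost 7 + 7 + 6 = 20 ≤ 26, expected clicks 12 + 11 + 16 = 39.
Best is slot 3, slot 2, and slot 4 with total expected clicks 40.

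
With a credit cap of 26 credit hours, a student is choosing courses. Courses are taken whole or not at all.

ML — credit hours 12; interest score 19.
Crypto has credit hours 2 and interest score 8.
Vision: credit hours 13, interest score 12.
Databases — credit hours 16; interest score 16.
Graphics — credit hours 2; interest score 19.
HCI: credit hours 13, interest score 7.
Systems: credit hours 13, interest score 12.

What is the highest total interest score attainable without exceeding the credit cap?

46

This is an integer program with binary decision variables.
Allowing fractional choices, the relaxed optimum would be about 56.0, but courses are indivisible.
Crypto + Databases + Graphics: credit hours 2 + 16 + 2 = 20 ≤ 26, interest score 8 + 16 + 19 = 43.
ML + Crypto + Graphics: credit hours 12 + 2 + 2 = 16 ≤ 26, interest score 19 + 8 + 19 = 46.
Crypto + Vision + Graphics: credit hours 2 + 13 + 2 = 17 ≤ 26, interest score 8 + 12 + 19 = 39.
Best is ML, Crypto, and Graphics with total interest score 46.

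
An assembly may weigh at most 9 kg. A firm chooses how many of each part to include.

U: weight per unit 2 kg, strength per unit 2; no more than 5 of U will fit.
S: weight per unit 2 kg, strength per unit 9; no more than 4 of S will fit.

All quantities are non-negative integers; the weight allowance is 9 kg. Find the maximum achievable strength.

36

4×S: weight 8 ≤ 9, strength 4·9 = 36.
1×U and 3×S: weight 8 ≤ 9, strength 1·2 + 3·9 = 29.
Best is 36.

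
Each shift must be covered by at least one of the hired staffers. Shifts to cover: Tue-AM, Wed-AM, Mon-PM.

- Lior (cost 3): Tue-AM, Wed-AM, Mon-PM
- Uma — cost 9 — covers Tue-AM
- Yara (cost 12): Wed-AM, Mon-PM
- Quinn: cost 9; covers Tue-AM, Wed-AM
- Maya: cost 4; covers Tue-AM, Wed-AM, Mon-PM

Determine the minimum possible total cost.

3

This is a weighted set-cover instance.
Lior alone covers Tue-AM, Wed-AM, Mon-PM — every shift.
Total cost: 3.
No cover costs less than 3.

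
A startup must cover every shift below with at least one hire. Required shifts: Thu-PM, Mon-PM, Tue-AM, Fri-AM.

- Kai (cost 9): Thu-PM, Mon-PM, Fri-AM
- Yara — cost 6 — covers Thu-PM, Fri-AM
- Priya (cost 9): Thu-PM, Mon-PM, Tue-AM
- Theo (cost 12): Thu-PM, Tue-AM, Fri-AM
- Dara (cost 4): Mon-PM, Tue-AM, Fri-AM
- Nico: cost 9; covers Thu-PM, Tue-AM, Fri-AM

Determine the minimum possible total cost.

10

This is a weighted set-cover instance.
Choose Yara and Dara: together they cover Thu-PM, Mon-PM, Tue-AM, Fri-AM — every shift.
Total cost: 6 + 4 = 10.
No cover costs less than 10.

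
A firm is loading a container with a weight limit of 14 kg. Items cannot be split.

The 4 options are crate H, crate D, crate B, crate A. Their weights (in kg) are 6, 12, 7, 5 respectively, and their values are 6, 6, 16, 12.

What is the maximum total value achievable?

28

crate H + crate B: weight 6 + 7 = 13 ≤ 14, value 6 + 16 = 22.
crate B + crate A: weight 7 + 5 = 12 ≤ 14, value 16 + 12 = 28.
Best is crate B and crate A with total value 28.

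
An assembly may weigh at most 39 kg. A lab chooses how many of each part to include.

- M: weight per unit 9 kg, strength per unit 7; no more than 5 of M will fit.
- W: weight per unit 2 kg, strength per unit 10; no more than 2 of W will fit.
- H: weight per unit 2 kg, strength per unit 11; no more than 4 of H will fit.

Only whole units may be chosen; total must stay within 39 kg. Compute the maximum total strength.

85

H has the best ratio (11/2); taking only H gives at most 4×11 = 44 (stopped by the supply cap of 4).
Mixing does better — 3×M, 2×W, and 4×H: weight 39 ≤ 39, strength 3·7 + 2·10 + 4·11 = 85.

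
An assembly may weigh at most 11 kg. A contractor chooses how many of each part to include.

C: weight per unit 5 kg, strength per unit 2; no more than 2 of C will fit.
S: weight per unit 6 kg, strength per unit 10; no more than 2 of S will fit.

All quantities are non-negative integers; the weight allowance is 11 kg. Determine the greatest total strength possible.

This is a bounded integer knapsack.
S has the best ratio (10/6); taking only S gives at most 1×10 = 10 (stopped by the weight limit).
Mixing does better — 1×C and 1×S: weight 11 ≤ 11, strength 1·2 + 1·10 = 12.

12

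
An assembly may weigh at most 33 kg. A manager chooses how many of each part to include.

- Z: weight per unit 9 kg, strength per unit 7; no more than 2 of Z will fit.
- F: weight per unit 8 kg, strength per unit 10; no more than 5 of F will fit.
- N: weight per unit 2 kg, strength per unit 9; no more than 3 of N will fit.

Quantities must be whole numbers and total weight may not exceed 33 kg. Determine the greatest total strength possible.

57

This is a bounded integer knapsack.
3×F and 3×N: weight 30 ≤ 33, strength 3·10 + 3·9 = 57.
1×Z, 2×F, and 3×N: weight 31 ≤ 33, strength 1·7 + 2·10 + 3·9 = 54.
Best is 57.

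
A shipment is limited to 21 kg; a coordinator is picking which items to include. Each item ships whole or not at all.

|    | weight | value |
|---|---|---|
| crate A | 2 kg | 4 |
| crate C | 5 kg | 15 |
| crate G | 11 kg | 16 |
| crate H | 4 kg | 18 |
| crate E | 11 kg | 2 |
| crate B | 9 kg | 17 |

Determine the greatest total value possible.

This is an integer program with binary decision variables.
Allowing fractional choices, the relaxed optimum would be about 55.5, but items are indivisible.
crate C + crate H + crate B: weight 5 + 4 + 9 = 18 ≤ 21, value 15 + 18 + 17 = 50.
crate C + crate G + crate H: weight 5 + 11 + 4 = 20 ≤ 21, value 15 + 16 + 18 = 49.
crate A + crate C + crate H + crate B: weight 2 + 5 + 4 + 9 = 20 ≤ 21, value 4 + 15 + 18 + 17 = 54.
Best is crate A, crate C, crate H, and crate B with total value 54.

54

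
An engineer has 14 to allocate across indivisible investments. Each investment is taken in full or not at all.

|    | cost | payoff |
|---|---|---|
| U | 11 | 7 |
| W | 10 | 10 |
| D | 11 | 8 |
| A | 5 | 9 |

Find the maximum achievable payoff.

10

This is an integer program with binary decision variables.
Allowing fractional choices, the relaxed optimum would be about 18.0, but investments are indivisible.
D: cost 11 ≤ 14, payoff 8.
A: cost 5 ≤ 14, payoff 9.
W: cost 10 ≤ 14, payoff 10.
Best is W with total payoff 10.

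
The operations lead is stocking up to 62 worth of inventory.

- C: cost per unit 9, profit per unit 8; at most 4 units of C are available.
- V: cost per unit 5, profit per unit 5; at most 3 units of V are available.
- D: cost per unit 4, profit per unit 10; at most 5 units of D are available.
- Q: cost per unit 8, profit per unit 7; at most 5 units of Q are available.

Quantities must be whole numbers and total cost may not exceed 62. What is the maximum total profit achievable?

89

Take 3×C, 3×V, and 5×D: cost 62 ≤ 62, profit 3·8 + 3·5 + 5·10 = 89.
D has the best ratio (10/4) and is taken to its limit of 5; remaining capacity is filled optimally with the others.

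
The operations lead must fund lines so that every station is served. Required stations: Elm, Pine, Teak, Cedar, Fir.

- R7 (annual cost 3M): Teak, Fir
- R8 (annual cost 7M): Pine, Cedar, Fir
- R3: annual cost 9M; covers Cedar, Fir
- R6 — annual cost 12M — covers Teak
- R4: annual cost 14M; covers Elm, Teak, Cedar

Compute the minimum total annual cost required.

The greedy cost-per-new-station heuristic would pick R7, R8, and R4 for 24, but a cheaper cover exists.
Choose R8 and R4: together they cover Elm, Pine, Teak, Cedar, Fir — every station.
Total annual cost: 7 + 14 = 21.
No cover costs less than 21.

21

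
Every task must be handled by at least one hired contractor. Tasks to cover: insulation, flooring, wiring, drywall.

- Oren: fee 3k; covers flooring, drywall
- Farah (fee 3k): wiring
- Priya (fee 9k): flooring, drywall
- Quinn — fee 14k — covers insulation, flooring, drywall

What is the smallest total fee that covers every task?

This is a weighted set-cover instance.
The greedy cost-per-new-task heuristic would pick Oren, Farah, and Quinn for 20, but a cheaper cover exists.
Choose Farah and Quinn: together they cover insulation, flooring, wiring, drywall — every task.
Total fee: 3 + 14 = 17.
No cover costs less than 17.

17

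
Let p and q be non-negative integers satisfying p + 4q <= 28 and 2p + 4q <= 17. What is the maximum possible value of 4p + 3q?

The continuous relaxation peaks at (8.5, 0) with value 34.00; rounding to a feasible lattice point costs some objective.
(p,q)=(8,0): 1·8+4·0=8≤28, 2·8+4·0=16≤17, objective 32.
(p,q)=(7,0): 1·7+4·0=7≤28, 2·7+4·0=14≤17, objective 28.
The best lattice point is (8,0), giving 32.

32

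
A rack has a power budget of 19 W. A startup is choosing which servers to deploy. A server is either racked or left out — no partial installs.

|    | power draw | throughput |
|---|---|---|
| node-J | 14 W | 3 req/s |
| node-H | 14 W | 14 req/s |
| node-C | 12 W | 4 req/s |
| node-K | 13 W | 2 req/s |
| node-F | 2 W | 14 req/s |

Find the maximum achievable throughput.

28

Treat it as a binary knapsack problem.
node-C + node-F: power draw 12 + 2 = 14 ≤ 19, throughput 4 + 14 = 18.
node-H + node-F: power draw 14 + 2 = 16 ≤ 19, throughput 14 + 14 = 28.
Best is node-H and node-F with total throughput 28.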